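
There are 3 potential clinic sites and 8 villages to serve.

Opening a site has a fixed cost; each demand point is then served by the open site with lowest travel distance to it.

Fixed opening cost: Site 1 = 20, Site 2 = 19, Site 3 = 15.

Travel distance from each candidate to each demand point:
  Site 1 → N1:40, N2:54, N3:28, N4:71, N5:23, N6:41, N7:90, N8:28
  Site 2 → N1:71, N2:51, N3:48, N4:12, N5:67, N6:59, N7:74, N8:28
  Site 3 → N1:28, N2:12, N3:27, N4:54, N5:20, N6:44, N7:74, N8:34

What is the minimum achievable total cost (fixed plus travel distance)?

Open {Site 2, Site 3}: assign each demand point to its cheapest open site.
  N1→Site 3 28, N2→Site 3 12, N3→Site 3 27, N4→Site 2 12, N5→Site 3 20, N6→Site 3 44, N7→Site 2 74, N8→Site 2 28
  travel distance 245, fixed 34 → total 279.
Compare {Site 1, Site 2, Site 3}: travel distance 242 + fixed 54 = 296.
Compare {Site 3}: travel distance 293 + fixed 15 = 308.
Compare {Site 1, Site 3}: travel distance 284 + fixed 35 = 319.
All other subsets cost ≥ 296. Minimum total cost: 279.

279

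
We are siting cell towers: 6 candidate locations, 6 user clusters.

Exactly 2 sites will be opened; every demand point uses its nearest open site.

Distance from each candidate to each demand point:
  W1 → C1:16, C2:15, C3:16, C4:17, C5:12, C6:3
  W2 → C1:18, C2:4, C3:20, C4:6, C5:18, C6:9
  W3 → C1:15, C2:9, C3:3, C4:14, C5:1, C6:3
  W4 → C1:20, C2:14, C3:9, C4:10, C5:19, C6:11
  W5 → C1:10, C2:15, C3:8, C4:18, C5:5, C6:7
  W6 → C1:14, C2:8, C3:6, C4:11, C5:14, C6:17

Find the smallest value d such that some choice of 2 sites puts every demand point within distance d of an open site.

Open {W2, W5}.
  Farthest demand point is C1 at distance 10 (to W5); all others are ≤ 10.
With {W5, W6} the worst case is 11.
With {W1, W6} the worst case is 14.
No size-2 selection achieves below 10.

10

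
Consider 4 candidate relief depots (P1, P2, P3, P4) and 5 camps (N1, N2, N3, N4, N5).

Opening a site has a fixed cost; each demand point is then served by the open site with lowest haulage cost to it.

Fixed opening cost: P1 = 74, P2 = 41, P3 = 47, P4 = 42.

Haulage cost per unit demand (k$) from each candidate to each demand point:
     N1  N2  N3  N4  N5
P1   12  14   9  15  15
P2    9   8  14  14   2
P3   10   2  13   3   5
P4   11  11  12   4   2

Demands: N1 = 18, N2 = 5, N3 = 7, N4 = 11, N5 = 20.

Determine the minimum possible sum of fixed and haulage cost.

Open {P2, P3}: assign each demand point to its cheapest open site.
  N1→P2 18×9=162, N2→P3 5×2=10, N3→P3 7×13=91, N4→P3 11×3=33, N5→P2 20×2=40
  haulage cost 336, fixed 88 → total 424.
Compare {P3, P4}: haulage cost 347 + fixed 89 = 436.
Compare {P2, P4}: haulage cost 370 + fixed 83 = 453.
Compare {P2, P3, P4}: haulage cost 329 + fixed 130 = 459.
All other subsets cost ≥ 436. Minimum total cost: 424.

424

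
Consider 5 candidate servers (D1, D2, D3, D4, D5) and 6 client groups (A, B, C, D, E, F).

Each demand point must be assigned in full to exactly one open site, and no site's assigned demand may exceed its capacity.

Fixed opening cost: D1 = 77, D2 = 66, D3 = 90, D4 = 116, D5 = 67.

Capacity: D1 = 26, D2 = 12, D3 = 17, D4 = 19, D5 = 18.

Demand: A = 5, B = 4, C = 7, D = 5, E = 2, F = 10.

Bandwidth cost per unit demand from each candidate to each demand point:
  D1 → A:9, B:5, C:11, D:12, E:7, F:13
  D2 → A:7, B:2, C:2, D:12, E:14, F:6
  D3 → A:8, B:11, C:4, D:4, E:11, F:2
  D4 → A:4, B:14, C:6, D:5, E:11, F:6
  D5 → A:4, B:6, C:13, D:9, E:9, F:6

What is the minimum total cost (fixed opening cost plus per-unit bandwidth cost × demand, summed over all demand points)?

312

Open {D3, D5}; cheapest assignment that respects the capacities:
  D3 (cap 17, load 17): C, F — cost 7×4 + 10×2 = 48
  D5 (cap 18, load 16): A, B, D, E — cost 5×4 + 4×6 + 5×9 + 2×9 = 107
  Shipping 155, fixed 157 → total 312.
  Any other capacity-feasible assignment to {D3, D5} ships for at least 155.
Compare {D2, D3, D5}: its best feasible assignment gives total 323.
Compare {D1, D3}: its best feasible assignment gives total 354.
Every other set of open sites that can feasibly serve all demand totals ≥ 323 even under its best assignment. Minimum: 312.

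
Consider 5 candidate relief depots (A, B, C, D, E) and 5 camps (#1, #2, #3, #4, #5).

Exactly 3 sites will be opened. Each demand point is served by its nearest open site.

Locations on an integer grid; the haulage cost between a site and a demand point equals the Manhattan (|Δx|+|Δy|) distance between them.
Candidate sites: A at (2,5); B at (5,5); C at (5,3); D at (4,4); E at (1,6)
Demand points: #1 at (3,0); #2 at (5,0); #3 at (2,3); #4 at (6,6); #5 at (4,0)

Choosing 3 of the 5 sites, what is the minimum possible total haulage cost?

Open {A, B, C}.
  #1→C 5, #2→C 3, #3→A 2, #4→B 2, #5→C 4  ⇒ total 16.
Compare {B, C, D}: total 17.
Compare {B, C, E}: total 17.
No size-3 selection does better; minimum is 16.

16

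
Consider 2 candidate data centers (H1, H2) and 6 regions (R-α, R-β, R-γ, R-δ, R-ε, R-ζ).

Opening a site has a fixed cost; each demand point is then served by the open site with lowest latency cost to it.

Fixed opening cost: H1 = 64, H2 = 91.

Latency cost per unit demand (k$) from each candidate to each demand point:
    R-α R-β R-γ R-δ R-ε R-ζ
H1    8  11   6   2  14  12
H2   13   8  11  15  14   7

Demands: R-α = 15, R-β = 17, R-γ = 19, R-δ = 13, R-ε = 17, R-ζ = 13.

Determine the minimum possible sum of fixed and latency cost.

Open {H1, H2}: assign each demand point to its cheapest open site.
  R-α→H1 15×8=120, R-β→H2 17×8=136, R-γ→H1 19×6=114, R-δ→H1 13×2=26, R-ε→H1 17×14=238, R-ζ→H2 13×7=91
  latency cost 725, fixed 155 → total 880.
Compare {H1}: latency cost 841 + fixed 64 = 905.
Compare {H2}: latency cost 1064 + fixed 91 = 1155.

880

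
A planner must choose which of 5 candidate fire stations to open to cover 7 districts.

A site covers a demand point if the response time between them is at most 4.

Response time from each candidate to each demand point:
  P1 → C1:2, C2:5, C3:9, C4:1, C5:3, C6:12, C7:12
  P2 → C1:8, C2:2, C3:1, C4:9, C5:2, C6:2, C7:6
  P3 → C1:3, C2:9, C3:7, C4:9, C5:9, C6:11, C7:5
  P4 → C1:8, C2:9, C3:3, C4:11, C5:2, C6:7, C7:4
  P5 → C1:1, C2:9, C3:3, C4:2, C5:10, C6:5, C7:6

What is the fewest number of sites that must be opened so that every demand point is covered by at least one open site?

3

Coverage sets (demand points within 4 of each site):
  P1: {C1, C4, C5}
  P2: {C2, C3, C5, C6}
  P3: {C1}
  P4: {C3, C5, C7}
  P5: {C1, C3, C4}
No 2 sites suffice: every size-2 union leaves at least one demand point uncovered.
But {P1, P2, P4} covers everything, so the minimum is 3.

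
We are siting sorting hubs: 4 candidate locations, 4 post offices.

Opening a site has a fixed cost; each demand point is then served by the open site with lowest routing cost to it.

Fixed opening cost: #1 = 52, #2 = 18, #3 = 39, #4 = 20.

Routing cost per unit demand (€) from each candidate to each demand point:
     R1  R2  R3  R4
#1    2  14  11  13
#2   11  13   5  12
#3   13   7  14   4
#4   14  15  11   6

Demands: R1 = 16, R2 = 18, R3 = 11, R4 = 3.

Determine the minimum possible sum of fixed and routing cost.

334

Open {#1, #2, #3}: assign each demand point to its cheapest open site.
  R1→#1 16×2=32, R2→#3 18×7=126, R3→#2 11×5=55, R4→#3 3×4=12
  routing cost 225, fixed 109 → total 334.
Compare {#1, #2, #3, #4}: routing cost 225 + fixed 129 = 354.
Compare {#1, #3}: routing cost 291 + fixed 91 = 382.
Compare {#1, #3, #4}: routing cost 291 + fixed 111 = 402.
All other subsets cost ≥ 354. Minimum total cost: 334.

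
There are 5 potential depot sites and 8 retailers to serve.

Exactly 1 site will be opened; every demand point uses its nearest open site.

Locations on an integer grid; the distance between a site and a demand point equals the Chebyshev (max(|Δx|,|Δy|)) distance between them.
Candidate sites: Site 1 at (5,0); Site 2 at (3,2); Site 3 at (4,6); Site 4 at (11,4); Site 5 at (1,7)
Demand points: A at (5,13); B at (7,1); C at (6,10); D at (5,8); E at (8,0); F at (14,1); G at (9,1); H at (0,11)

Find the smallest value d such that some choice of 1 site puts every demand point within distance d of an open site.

Open {Site 3}.
  Farthest demand point is F at distance 10 (to Site 3); all others are ≤ 10.
With {Site 2} the worst case is 11.
With {Site 4} the worst case is 11.
No size-1 selection achieves below 10.

10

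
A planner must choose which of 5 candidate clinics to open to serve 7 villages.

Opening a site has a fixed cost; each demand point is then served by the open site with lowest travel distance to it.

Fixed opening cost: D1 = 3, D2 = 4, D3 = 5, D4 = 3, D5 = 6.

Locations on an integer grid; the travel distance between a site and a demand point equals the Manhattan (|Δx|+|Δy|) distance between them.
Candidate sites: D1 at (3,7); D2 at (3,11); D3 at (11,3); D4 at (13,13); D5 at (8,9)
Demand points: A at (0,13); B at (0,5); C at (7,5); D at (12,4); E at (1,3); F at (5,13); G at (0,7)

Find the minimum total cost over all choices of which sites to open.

Open {D1, D2, D3}: assign each demand point to its cheapest open site.
  A→D2 5, B→D1 5, C→D1 6, D→D3 2, E→D1 6, F→D2 4, G→D1 3
  travel distance 31, fixed 12 → total 43.
Compare {D1, D2, D3, D4}: travel distance 31 + fixed 15 = 46.
Compare {D1, D3}: travel distance 39 + fixed 8 = 47.
Compare {D1, D2}: travel distance 41 + fixed 7 = 48.
All other subsets cost ≥ 46. Minimum total cost: 43.

43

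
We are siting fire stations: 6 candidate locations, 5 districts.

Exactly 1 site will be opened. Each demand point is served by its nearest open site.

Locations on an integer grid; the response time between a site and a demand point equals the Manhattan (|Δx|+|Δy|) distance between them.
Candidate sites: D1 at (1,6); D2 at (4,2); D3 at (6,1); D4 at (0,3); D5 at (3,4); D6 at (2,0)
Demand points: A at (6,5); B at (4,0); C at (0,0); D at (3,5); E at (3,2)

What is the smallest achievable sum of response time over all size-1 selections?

Open {D2}.
  A→D2 5, B→D2 2, C→D2 6, D→D2 4, E→D2 1  ⇒ total 18.
Compare {D5}: total 19.
Compare {D6}: total 22.
No size-1 selection does better; minimum is 18.

18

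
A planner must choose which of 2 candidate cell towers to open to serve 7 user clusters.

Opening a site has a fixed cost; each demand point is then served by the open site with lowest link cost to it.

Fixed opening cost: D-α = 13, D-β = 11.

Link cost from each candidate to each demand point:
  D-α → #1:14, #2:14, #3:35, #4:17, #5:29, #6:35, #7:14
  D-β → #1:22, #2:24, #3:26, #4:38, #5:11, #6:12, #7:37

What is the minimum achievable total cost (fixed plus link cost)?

132

Open {D-α, D-β}: assign each demand point to its cheapest open site.
  #1→D-α 14, #2→D-α 14, #3→D-β 26, #4→D-α 17, #5→D-β 11, #6→D-β 12, #7→D-α 14
  link cost 108, fixed 24 → total 132.
Compare {D-α}: link cost 158 + fixed 13 = 171.
Compare {D-β}: link cost 170 + fixed 11 = 181.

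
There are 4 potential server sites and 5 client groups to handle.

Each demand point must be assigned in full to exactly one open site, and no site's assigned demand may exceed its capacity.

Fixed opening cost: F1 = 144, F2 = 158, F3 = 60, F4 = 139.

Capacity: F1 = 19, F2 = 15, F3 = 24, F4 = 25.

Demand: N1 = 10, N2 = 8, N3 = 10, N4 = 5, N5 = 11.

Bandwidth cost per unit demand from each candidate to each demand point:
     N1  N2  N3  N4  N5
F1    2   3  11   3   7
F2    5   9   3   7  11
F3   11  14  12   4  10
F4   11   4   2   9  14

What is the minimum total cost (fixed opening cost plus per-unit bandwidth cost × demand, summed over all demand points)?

Open {F3, F4}; cheapest assignment that respects the capacities:
  F3 (cap 24, load 21): N1, N5 — cost 10×11 + 11×10 = 220
  F4 (cap 25, load 23): N2, N3, N4 — cost 8×4 + 10×2 + 5×9 = 97
  Shipping 317, fixed 199 → total 516.
  Any other capacity-feasible assignment to {F3, F4} ships for at least 317.
Compare {F1, F3, F4}: its best feasible assignment gives total 537.
Compare {F1, F4}: its best feasible assignment gives total 559.
Every other set of open sites that can feasibly serve all demand totals ≥ 537 even under its best assignment. Minimum: 516.

516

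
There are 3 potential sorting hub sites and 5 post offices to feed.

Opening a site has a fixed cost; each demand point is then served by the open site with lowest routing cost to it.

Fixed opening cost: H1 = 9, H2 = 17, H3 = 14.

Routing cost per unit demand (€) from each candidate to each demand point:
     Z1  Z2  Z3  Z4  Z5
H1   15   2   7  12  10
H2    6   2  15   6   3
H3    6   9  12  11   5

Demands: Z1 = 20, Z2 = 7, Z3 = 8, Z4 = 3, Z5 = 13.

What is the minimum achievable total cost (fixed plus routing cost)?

273

Open {H1, H2}: assign each demand point to its cheapest open site.
  Z1→H2 20×6=120, Z2→H1 7×2=14, Z3→H1 8×7=56, Z4→H2 3×6=18, Z5→H2 13×3=39
  routing cost 247, fixed 26 → total 273.
Compare {H1, H2, H3}: routing cost 247 + fixed 40 = 287.
Compare {H1, H3}: routing cost 288 + fixed 23 = 311.
Compare {H2, H3}: routing cost 287 + fixed 31 = 318.
All other subsets cost ≥ 287. Minimum total cost: 273.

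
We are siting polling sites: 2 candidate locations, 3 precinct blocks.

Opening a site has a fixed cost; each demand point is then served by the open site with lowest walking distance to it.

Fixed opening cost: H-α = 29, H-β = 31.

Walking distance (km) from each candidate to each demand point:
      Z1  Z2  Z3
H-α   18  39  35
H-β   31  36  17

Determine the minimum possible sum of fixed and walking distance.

115

Open {H-β}: assign each demand point to its cheapest open site.
  Z1→H-β 31, Z2→H-β 36, Z3→H-β 17
  walking distance 84, fixed 31 → total 115.
Compare {H-α}: walking distance 92 + fixed 29 = 121.
Compare {H-α, H-β}: walking distance 71 + fixed 60 = 131.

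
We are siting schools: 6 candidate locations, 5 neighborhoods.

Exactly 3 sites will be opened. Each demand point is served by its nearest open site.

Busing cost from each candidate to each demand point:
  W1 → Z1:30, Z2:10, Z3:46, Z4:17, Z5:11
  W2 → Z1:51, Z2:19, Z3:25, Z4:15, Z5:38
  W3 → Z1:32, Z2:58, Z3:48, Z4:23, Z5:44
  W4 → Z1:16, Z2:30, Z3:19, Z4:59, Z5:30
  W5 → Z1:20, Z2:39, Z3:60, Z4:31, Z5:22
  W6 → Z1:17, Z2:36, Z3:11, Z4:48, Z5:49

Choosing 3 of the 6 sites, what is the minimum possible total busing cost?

64

Open {W1, W2, W6}.
  Z1→W6 17, Z2→W1 10, Z3→W6 11, Z4→W2 15, Z5→W1 11  ⇒ total 64.
Compare {W1, W4, W6}: total 65.
Compare {W1, W3, W6}: total 66.
No size-3 selection does better; minimum is 64.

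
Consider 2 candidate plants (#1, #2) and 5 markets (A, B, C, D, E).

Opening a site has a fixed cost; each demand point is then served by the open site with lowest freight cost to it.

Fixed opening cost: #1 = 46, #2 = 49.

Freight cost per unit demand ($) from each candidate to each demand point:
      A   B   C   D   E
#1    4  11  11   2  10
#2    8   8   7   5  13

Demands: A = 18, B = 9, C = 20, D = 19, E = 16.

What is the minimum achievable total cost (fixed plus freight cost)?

577

Open {#1, #2}: assign each demand point to its cheapest open site.
  A→#1 18×4=72, B→#2 9×8=72, C→#2 20×7=140, D→#1 19×2=38, E→#1 16×10=160
  freight cost 482, fixed 95 → total 577.
Compare {#1}: freight cost 589 + fixed 46 = 635.
Compare {#2}: freight cost 659 + fixed 49 = 708.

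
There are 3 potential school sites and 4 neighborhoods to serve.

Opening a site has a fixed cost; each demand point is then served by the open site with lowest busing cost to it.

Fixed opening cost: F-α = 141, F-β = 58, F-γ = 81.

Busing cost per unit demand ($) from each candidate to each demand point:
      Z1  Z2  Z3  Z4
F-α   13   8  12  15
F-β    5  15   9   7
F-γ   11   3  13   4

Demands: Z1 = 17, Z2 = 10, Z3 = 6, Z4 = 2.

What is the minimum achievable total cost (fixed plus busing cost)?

Open {F-β, F-γ}: assign each demand point to its cheapest open site.
  Z1→F-β 17×5=85, Z2→F-γ 10×3=30, Z3→F-β 6×9=54, Z4→F-γ 2×4=8
  busing cost 177, fixed 139 → total 316.
Compare {F-β}: busing cost 303 + fixed 58 = 361.
Compare {F-γ}: busing cost 303 + fixed 81 = 384.
Compare {F-α, F-β}: busing cost 233 + fixed 199 = 432.
All other subsets cost ≥ 361. Minimum total cost: 316.

316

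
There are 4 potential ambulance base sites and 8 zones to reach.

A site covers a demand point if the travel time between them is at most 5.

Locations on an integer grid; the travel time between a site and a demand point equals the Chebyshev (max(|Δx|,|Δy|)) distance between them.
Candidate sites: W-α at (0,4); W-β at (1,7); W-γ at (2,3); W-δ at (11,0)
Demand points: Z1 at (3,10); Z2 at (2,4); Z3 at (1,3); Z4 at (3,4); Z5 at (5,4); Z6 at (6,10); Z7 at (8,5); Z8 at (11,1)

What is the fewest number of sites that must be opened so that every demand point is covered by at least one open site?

Coverage sets (demand points within 5 of each site):
  W-α: {Z2, Z3, Z4, Z5}
  W-β: {Z1, Z2, Z3, Z4, Z5, Z6}
  W-γ: {Z2, Z3, Z4, Z5}
  W-δ: {Z7, Z8}
No single site covers all 8 demand points.
But {W-β, W-δ} covers everything, so the minimum is 2.

2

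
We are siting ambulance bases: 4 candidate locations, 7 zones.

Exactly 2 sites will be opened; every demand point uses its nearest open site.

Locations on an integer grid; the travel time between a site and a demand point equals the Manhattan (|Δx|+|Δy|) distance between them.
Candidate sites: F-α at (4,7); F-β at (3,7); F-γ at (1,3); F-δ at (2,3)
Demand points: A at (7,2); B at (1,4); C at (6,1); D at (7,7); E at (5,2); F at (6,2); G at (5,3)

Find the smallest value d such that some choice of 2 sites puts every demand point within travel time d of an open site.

Open {F-α, F-δ}.
  Farthest demand point is A at travel time 6 (to F-δ); all others are ≤ 6.
With {F-β, F-δ} the worst case is 6.
With {F-α, F-γ} the worst case is 7.
No size-2 selection achieves below 6.

6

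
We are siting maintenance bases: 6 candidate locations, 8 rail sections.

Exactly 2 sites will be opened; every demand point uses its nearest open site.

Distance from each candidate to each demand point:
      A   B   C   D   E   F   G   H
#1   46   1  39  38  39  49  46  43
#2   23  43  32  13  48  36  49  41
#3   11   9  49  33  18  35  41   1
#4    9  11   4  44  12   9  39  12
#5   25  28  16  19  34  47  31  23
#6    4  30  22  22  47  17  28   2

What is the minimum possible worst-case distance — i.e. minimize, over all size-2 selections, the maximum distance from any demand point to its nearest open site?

28

Open {#3, #6}.
  Farthest demand point is G at distance 28 (to #6); all others are ≤ 28.
With {#4, #6} the worst case is 28.
With {#4, #5} the worst case is 31.
No size-2 selection achieves below 28.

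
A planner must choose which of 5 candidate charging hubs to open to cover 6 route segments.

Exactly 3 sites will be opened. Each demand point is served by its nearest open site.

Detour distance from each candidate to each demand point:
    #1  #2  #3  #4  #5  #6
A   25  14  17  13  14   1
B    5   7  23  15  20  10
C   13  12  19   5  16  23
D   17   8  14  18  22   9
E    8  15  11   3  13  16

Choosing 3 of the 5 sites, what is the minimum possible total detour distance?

Open {A, B, E}.
  #1→B 5, #2→B 7, #3→E 11, #4→E 3, #5→E 13, #6→A 1  ⇒ total 40.
Compare {A, D, E}: total 44.
Compare {A, C, E}: total 48.
No size-3 selection does better; minimum is 40.

40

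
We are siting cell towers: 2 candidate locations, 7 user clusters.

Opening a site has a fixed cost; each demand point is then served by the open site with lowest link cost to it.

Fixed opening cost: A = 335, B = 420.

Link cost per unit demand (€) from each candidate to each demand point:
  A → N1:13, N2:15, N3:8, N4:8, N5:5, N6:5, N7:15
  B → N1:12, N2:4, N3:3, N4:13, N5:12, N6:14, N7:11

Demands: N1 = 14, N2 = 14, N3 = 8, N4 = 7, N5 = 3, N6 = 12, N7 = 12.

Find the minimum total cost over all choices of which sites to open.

1095

Open {B}: assign each demand point to its cheapest open site.
  N1→B 14×12=168, N2→B 14×4=56, N3→B 8×3=24, N4→B 7×13=91, N5→B 3×12=36, N6→B 12×14=168, N7→B 12×11=132
  link cost 675, fixed 420 → total 1095.
Compare {A}: link cost 767 + fixed 335 = 1102.
Compare {A, B}: link cost 511 + fixed 755 = 1266.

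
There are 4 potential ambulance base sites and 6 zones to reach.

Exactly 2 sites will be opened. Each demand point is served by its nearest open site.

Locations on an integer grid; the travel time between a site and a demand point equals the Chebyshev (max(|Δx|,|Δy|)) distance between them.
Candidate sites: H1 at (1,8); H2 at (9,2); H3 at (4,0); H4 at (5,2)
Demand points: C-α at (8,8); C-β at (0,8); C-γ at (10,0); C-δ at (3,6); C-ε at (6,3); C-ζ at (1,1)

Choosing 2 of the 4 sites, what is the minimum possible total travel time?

Open {H1, H4}.
  C-α→H4 6, C-β→H1 1, C-γ→H4 5, C-δ→H1 2, C-ε→H4 1, C-ζ→H4 4  ⇒ total 19.
Compare {H1, H2}: total 21.
Compare {H1, H3}: total 22.
No size-2 selection does better; minimum is 19.

19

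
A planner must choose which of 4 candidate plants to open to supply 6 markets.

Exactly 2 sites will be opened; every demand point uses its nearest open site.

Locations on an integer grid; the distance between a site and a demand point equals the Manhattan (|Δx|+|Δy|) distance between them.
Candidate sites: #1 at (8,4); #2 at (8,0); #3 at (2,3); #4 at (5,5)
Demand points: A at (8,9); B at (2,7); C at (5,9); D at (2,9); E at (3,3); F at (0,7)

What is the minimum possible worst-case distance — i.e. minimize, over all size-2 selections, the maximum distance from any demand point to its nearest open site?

Open {#1, #4}.
  Farthest demand point is D at distance 7 (to #4); all others are ≤ 7.
With {#2, #4} the worst case is 7.
With {#3, #4} the worst case is 7.
No size-2 selection achieves below 7.

7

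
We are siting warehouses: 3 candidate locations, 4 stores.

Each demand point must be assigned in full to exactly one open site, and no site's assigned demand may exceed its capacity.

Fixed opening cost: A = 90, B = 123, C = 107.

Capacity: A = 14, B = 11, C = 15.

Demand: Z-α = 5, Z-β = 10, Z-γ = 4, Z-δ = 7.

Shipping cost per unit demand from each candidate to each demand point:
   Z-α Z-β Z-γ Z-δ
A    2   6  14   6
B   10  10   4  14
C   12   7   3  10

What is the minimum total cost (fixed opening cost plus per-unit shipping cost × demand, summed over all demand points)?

331

Open {A, C}; cheapest assignment that respects the capacities:
  A (cap 14, load 12): Z-α, Z-δ — cost 5×2 + 7×6 = 52
  C (cap 15, load 14): Z-β, Z-γ — cost 10×7 + 4×3 = 82
  Shipping 134, fixed 197 → total 331.
  Any other capacity-feasible assignment to {A, C} ships for at least 134.
Compare {A, B, C}: its best feasible assignment gives total 454.
Compare {B, C}: its best feasible assignment gives total 474.
Every other set of open sites that can feasibly serve all demand totals ≥ 454 even under its best assignment. Minimum: 331.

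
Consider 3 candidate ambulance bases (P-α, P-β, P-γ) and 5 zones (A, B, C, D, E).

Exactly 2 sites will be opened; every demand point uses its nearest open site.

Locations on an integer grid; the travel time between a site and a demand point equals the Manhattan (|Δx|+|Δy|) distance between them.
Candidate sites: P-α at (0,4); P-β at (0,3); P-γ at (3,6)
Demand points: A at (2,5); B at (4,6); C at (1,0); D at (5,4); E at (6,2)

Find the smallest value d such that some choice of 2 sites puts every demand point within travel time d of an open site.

7

Open {P-α, P-β}.
  Farthest demand point is E at travel time 7 (to P-β); all others are ≤ 7.
With {P-α, P-γ} the worst case is 7.
With {P-β, P-γ} the worst case is 7.
No size-2 selection achieves below 7.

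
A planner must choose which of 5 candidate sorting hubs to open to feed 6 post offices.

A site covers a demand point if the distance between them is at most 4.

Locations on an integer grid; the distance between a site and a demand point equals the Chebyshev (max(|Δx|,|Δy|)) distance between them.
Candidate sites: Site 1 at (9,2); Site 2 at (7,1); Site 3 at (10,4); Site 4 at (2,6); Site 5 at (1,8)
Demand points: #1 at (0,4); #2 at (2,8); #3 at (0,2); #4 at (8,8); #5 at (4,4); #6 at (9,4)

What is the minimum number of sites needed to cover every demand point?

Coverage sets (demand points within 4 of each site):
  Site 1: {#6}
  Site 2: {#5, #6}
  Site 3: {#4, #6}
  Site 4: {#1, #2, #3, #5}
  Site 5: {#1, #2, #5}
No single site covers all 6 demand points.
But {Site 3, Site 4} covers everything, so the minimum is 2.

2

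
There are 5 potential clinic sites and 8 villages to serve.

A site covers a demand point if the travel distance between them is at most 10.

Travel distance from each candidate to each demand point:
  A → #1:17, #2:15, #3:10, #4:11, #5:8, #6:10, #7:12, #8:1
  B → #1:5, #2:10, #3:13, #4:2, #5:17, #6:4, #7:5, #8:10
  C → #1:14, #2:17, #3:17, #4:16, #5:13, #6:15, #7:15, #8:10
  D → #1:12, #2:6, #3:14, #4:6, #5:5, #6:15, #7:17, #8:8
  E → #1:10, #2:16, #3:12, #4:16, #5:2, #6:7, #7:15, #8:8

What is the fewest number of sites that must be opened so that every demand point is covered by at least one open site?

2

Coverage sets (demand points within 10 of each site):
  A: {#3, #5, #6, #8}
  B: {#1, #2, #4, #6, #7, #8}
  C: {#8}
  D: {#2, #4, #5, #8}
  E: {#1, #5, #6, #8}
No single site covers all 8 demand points.
But {A, B} covers everything, so the minimum is 2.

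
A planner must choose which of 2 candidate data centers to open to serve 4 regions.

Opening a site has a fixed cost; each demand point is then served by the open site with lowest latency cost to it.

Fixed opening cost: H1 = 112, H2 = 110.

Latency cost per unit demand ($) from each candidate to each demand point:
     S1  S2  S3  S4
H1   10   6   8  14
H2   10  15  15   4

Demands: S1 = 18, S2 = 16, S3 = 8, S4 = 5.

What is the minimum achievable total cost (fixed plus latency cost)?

522

Open {H1}: assign each demand point to its cheapest open site.
  S1→H1 18×10=180, S2→H1 16×6=96, S3→H1 8×8=64, S4→H1 5×14=70
  latency cost 410, fixed 112 → total 522.
Compare {H1, H2}: latency cost 360 + fixed 222 = 582.
Compare {H2}: latency cost 560 + fixed 110 = 670.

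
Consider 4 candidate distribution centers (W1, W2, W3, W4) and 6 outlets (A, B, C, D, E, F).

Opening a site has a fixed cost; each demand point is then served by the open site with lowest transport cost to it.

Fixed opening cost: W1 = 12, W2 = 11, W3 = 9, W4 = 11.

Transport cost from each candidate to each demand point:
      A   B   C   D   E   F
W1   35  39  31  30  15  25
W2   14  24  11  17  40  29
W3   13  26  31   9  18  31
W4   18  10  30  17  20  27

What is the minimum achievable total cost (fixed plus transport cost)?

119

Open {W2, W3, W4}: assign each demand point to its cheapest open site.
  A→W3 13, B→W4 10, C→W2 11, D→W3 9, E→W3 18, F→W4 27
  transport cost 88, fixed 31 → total 119.
Compare {W2, W4}: transport cost 99 + fixed 22 = 121.
Compare {W2, W3}: transport cost 104 + fixed 20 = 124.
Compare {W1, W2, W4}: transport cost 92 + fixed 34 = 126.
All other subsets cost ≥ 121. Minimum total cost: 119.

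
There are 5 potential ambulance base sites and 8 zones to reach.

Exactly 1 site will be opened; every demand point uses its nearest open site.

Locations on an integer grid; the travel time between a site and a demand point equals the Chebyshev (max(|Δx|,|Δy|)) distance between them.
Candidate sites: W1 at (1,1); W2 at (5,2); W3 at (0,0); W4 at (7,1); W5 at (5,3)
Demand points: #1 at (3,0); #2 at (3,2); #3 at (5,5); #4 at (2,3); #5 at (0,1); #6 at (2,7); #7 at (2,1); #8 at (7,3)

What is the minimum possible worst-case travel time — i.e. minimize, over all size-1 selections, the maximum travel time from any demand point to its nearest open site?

Open {W2}.
  Farthest demand point is #5 at travel time 5 (to W2); all others are ≤ 5.
With {W5} the worst case is 5.
With {W1} the worst case is 6.
No size-1 selection achieves below 5.

5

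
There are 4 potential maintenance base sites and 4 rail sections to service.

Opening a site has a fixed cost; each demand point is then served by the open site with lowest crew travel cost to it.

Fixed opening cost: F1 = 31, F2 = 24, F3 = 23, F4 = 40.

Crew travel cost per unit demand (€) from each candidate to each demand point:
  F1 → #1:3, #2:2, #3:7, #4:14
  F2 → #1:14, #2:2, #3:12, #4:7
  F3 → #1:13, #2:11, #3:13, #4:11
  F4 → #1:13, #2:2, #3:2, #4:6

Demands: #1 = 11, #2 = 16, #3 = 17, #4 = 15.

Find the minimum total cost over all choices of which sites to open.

260

Open {F1, F4}: assign each demand point to its cheapest open site.
  #1→F1 11×3=33, #2→F1 16×2=32, #3→F4 17×2=34, #4→F4 15×6=90
  crew travel cost 189, fixed 71 → total 260.
Compare {F1, F3, F4}: crew travel cost 189 + fixed 94 = 283.
Compare {F1, F2, F4}: crew travel cost 189 + fixed 95 = 284.
Compare {F1, F2, F3, F4}: crew travel cost 189 + fixed 118 = 307.
All other subsets cost ≥ 283. Minimum total cost: 260.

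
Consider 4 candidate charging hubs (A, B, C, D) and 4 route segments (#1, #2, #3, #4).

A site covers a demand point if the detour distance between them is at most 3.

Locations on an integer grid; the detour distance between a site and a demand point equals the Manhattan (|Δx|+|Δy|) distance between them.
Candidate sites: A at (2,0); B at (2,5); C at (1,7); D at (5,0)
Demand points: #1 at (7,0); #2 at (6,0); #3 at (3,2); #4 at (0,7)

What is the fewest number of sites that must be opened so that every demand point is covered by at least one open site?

Coverage sets (demand points within 3 of each site):
  A: {#3}
  B: {}
  C: {#4}
  D: {#1, #2}
No 2 sites suffice: every size-2 union leaves at least one demand point uncovered.
But {A, C, D} covers everything, so the minimum is 3.

3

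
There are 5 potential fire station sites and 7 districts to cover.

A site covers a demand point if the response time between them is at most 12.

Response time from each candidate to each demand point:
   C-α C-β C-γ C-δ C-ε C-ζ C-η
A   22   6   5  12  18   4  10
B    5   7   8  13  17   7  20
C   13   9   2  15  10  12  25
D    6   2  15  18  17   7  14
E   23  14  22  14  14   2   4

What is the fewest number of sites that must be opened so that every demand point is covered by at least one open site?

3

Coverage sets (demand points within 12 of each site):
  A: {C-β, C-γ, C-δ, C-ζ, C-η}
  B: {C-α, C-β, C-γ, C-ζ}
  C: {C-β, C-γ, C-ε, C-ζ}
  D: {C-α, C-β, C-ζ}
  E: {C-ζ, C-η}
No 2 sites suffice: every size-2 union leaves at least one demand point uncovered.
But {A, B, C} covers everything, so the minimum is 3.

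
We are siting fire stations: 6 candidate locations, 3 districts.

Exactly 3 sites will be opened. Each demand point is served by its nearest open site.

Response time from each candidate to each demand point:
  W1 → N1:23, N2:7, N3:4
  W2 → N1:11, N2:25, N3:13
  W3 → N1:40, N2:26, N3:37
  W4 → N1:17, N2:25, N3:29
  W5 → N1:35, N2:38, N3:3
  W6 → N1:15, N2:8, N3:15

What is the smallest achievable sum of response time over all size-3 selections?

21

Open {W1, W2, W5}.
  N1→W2 11, N2→W1 7, N3→W5 3  ⇒ total 21.
Compare {W1, W2, W3}: total 22.
Compare {W1, W2, W4}: total 22.
No size-3 selection does better; minimum is 21.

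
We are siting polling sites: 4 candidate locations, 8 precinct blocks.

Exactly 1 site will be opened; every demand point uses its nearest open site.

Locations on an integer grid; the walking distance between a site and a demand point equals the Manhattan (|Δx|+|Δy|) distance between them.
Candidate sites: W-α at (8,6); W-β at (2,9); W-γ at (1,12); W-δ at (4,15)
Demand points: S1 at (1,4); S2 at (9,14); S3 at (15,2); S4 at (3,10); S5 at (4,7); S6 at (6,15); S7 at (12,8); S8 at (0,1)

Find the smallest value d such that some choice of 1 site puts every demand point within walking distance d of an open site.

Open {W-α}.
  Farthest demand point is S8 at walking distance 13 (to W-α); all others are ≤ 13.
With {W-β} the worst case is 20.
With {W-γ} the worst case is 24.
No size-1 selection achieves below 13.

13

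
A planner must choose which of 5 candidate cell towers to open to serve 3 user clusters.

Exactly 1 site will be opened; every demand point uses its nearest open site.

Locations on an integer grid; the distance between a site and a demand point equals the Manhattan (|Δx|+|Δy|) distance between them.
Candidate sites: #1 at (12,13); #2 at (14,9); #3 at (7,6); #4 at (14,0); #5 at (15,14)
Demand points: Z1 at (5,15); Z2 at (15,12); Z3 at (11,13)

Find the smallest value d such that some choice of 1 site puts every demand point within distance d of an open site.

9

Open {#1}.
  Farthest demand point is Z1 at distance 9 (to #1); all others are ≤ 9.
With {#5} the worst case is 11.
With {#3} the worst case is 14.
No size-1 selection achieves below 9.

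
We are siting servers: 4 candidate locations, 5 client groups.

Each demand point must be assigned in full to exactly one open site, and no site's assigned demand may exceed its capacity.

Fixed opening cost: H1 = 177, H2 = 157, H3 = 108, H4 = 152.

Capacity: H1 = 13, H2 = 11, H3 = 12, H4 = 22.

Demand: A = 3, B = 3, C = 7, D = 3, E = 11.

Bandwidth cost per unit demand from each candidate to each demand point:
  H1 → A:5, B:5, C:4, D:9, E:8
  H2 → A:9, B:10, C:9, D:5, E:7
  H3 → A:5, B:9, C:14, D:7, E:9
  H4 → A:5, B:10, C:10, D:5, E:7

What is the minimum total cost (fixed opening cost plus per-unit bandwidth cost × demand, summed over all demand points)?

464

Open {H3, H4}; cheapest assignment that respects the capacities:
  H3 (cap 12, load 6): A, B — cost 3×5 + 3×9 = 42
  H4 (cap 22, load 21): C, D, E — cost 7×10 + 3×5 + 11×7 = 162
  Shipping 204, fixed 260 → total 464.
  Any other capacity-feasible assignment to {H3, H4} ships for at least 204.
Compare {H1, H4}: its best feasible assignment gives total 479.
Compare {H2, H4}: its best feasible assignment gives total 509.
Every other set of open sites that can feasibly serve all demand totals ≥ 479 even under its best assignment. Minimum: 464.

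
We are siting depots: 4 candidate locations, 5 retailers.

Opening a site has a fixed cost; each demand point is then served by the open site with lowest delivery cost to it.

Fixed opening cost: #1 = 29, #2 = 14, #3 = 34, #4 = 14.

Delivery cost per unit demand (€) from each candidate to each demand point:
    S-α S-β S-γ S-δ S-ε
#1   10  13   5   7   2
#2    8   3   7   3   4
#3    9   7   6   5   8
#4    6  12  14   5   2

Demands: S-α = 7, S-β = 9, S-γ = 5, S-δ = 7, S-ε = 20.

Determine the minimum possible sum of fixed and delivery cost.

Open {#2, #4}: assign each demand point to its cheapest open site.
  S-α→#4 7×6=42, S-β→#2 9×3=27, S-γ→#2 5×7=35, S-δ→#2 7×3=21, S-ε→#4 20×2=40
  delivery cost 165, fixed 28 → total 193.
Compare {#1, #2}: delivery cost 169 + fixed 43 = 212.
Compare {#1, #2, #4}: delivery cost 155 + fixed 57 = 212.
Compare {#2, #3, #4}: delivery cost 160 + fixed 62 = 222.
All other subsets cost ≥ 212. Minimum total cost: 193.

193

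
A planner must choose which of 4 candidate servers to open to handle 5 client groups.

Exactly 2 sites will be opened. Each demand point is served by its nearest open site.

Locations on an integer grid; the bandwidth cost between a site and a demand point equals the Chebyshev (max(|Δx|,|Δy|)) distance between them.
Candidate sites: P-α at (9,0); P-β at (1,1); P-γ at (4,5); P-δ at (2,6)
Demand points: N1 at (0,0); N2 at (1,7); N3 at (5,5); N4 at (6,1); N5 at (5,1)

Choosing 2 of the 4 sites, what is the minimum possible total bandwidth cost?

13

Open {P-β, P-γ}.
  N1→P-β 1, N2→P-γ 3, N3→P-γ 1, N4→P-γ 4, N5→P-β 4  ⇒ total 13.
Compare {P-β, P-δ}: total 14.
Compare {P-γ, P-δ}: total 15.
No size-2 selection does better; minimum is 13.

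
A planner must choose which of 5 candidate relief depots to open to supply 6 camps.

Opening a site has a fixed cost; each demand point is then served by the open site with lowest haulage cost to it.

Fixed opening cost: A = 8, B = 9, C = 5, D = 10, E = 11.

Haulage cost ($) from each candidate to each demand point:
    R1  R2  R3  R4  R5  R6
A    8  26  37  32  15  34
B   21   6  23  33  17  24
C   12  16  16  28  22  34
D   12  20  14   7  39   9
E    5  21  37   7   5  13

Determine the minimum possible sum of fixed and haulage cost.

Open {B, D, E}: assign each demand point to its cheapest open site.
  R1→E 5, R2→B 6, R3→D 14, R4→D 7, R5→E 5, R6→D 9
  haulage cost 46, fixed 30 → total 76.
Compare {B, C, E}: haulage cost 52 + fixed 25 = 77.
Compare {C, E}: haulage cost 62 + fixed 16 = 78.
Compare {B, E}: haulage cost 59 + fixed 20 = 79.
All other subsets cost ≥ 77. Minimum total cost: 76.

76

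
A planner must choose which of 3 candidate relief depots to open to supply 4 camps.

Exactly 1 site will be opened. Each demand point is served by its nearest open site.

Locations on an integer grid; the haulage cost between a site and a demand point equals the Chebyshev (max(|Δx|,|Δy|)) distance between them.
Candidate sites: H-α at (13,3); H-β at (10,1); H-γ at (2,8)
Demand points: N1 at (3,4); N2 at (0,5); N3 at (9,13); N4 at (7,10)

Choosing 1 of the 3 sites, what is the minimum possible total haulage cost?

Open {H-γ}.
  N1→H-γ 4, N2→H-γ 3, N3→H-γ 7, N4→H-γ 5  ⇒ total 19.
Compare {H-β}: total 38.
Compare {H-α}: total 40.

19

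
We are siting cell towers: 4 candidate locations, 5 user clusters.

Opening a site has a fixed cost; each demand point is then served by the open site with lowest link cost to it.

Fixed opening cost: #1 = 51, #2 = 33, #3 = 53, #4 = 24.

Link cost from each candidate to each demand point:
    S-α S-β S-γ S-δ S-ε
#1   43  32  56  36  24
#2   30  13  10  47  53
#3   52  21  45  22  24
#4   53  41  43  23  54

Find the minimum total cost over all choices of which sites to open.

185

Open {#2, #3}: assign each demand point to its cheapest open site.
  S-α→#2 30, S-β→#2 13, S-γ→#2 10, S-δ→#3 22, S-ε→#3 24
  link cost 99, fixed 86 → total 185.
Compare {#2}: link cost 153 + fixed 33 = 186.
Compare {#2, #4}: link cost 129 + fixed 57 = 186.
Compare {#1, #2}: link cost 113 + fixed 84 = 197.
All other subsets cost ≥ 186. Minimum total cost: 185.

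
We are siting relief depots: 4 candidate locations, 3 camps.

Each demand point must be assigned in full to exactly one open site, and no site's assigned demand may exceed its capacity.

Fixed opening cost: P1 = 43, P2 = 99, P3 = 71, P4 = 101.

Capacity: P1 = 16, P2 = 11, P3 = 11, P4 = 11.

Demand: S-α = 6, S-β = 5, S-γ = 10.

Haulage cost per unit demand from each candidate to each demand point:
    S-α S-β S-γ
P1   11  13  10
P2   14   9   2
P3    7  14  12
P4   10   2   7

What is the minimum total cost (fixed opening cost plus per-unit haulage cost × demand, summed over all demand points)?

Open {P2, P4}; cheapest assignment that respects the capacities:
  P2 (cap 11, load 10): S-γ — cost 10×2 = 20
  P4 (cap 11, load 11): S-α, S-β — cost 6×10 + 5×2 = 70
  Shipping 90, fixed 200 → total 290.
  Any other capacity-feasible assignment to {P2, P4} ships for at least 90.
Compare {P1, P2}: its best feasible assignment gives total 293.
Compare {P2, P3}: its best feasible assignment gives total 302.
Every other set of open sites that can feasibly serve all demand totals ≥ 293 even under its best assignment. Minimum: 290.

290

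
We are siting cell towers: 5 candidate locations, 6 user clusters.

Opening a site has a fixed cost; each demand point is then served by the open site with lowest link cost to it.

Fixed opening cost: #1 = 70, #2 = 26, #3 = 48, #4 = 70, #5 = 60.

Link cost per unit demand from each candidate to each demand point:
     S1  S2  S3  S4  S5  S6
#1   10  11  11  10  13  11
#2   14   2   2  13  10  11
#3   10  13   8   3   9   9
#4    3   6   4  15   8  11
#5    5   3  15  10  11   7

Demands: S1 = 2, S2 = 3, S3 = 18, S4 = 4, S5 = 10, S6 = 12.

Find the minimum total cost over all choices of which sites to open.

Open {#2, #3}: assign each demand point to its cheapest open site.
  S1→#3 2×10=20, S2→#2 3×2=6, S3→#2 18×2=36, S4→#3 4×3=12, S5→#3 10×9=90, S6→#3 12×9=108
  link cost 272, fixed 74 → total 346.
Compare {#2, #5}: link cost 276 + fixed 86 = 362.
Compare {#2, #3, #5}: link cost 238 + fixed 134 = 372.
Compare {#2}: link cost 354 + fixed 26 = 380.
All other subsets cost ≥ 362. Minimum total cost: 346.

346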